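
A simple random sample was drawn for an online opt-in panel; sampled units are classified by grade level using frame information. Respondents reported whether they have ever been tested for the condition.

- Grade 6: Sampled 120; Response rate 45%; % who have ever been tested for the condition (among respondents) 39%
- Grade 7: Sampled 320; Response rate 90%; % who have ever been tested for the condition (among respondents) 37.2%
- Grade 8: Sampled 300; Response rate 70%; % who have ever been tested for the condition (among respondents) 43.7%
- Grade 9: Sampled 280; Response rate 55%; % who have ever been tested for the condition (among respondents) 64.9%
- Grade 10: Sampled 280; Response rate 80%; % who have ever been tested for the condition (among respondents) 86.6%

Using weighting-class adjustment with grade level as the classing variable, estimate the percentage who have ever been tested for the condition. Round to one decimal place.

With weight = n_sampled/n_responded per class, the weighted class total is n_sampled:
  Grade 6: 120 × 39 = 4680
  Grade 7: 320 × 37.2 = 11,904
  Grade 8: 300 × 43.7 = 13,110
  Grade 9: 280 × 64.9 = 18,172
  Grade 10: 280 × 86.6 = 24,248
Adjusted estimate = 72,114 / 1,300 = 55.4723 → 55.5%.

55.5%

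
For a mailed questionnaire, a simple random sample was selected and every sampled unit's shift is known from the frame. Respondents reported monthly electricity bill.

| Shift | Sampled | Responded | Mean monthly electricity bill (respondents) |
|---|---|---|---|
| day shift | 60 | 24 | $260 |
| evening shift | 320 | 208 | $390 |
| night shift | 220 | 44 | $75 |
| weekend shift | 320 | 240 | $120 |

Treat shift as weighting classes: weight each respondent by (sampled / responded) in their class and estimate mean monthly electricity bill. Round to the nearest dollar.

Class response rates: day shift 24/60 = 40%, evening shift 208/320 = 65%, night shift 44/220 = 20%, weekend shift 240/320 = 75%.
With weight = n_sampled/n_responded per class, the weighted class total is n_sampled:
  day shift: 60 × 260 = 15,600
  evening shift: 320 × 390 = 124,800
  night shift: 220 × 75 = 16,500
  weekend shift: 320 × 120 = 38,400
Adjusted estimate = 195,300 / 920 = 212.283 → $212.

$212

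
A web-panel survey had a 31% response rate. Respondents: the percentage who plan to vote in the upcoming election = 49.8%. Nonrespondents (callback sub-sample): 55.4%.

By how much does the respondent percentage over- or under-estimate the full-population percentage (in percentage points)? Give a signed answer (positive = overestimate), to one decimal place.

Nonresponse fraction = 1 − 0.31 = 0.69.
Bias = (nonresponse fraction) × (respondent percentage − nonrespondent percentage)
     = 0.69 × (49.8 − 55.4) = 0.69 × -5.6 = -3.864.

-3.9 percentage points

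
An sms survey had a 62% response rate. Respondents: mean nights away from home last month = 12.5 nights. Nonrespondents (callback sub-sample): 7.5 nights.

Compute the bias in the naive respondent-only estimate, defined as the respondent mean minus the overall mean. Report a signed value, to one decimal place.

Nonresponse fraction = 1 − 0.62 = 0.38.
Bias = (nonresponse fraction) × (respondent mean − nonrespondent mean)
     = 0.38 × (12.5 − 7.5) = 0.38 × 5 = 1.9.

+1.9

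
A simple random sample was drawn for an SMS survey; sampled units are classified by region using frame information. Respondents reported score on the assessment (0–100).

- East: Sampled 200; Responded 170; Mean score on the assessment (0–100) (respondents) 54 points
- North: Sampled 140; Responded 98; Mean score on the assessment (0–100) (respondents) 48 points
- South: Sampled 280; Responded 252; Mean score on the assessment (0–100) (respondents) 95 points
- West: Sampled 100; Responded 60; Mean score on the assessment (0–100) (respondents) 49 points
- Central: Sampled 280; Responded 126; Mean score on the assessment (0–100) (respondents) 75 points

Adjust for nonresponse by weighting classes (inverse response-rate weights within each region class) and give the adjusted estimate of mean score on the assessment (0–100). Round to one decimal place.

Response rates by class: East 170/200 = 85%, North 98/140 = 70%, South 252/280 = 90%, West 60/100 = 60%, Central 126/280 = 45%.
Inverse-response-rate weighting restores each class to its sampled count, so class totals weight by n_sampled:
  East: 200 × 54 = 10,800
  North: 140 × 48 = 6720
  South: 280 × 95 = 26,600
  West: 100 × 49 = 4900
  Central: 280 × 75 = 21,000
Adjusted estimate = 70,020 / 1,000 = 70.02 → 70.0.

70.0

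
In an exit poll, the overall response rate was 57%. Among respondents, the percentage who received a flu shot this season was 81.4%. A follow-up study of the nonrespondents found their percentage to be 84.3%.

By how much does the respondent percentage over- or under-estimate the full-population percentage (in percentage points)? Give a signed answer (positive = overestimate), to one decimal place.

Nonresponse fraction = 1 − 0.57 = 0.43.
Bias = (nonresponse fraction) × (respondent percentage − nonrespondent percentage)
     = 0.43 × (81.4 − 84.3) = 0.43 × -2.9 = -1.247.

-1.2 percentage points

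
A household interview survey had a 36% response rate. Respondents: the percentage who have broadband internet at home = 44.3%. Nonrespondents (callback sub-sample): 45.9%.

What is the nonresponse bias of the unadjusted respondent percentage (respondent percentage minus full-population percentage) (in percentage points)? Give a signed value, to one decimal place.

Nonresponse fraction = 1 − 0.36 = 0.64.
Bias = (nonresponse fraction) × (respondent percentage − nonrespondent percentage)
     = 0.64 × (44.3 − 45.9) = 0.64 × -1.6 = -1.024.

-1.0 percentage points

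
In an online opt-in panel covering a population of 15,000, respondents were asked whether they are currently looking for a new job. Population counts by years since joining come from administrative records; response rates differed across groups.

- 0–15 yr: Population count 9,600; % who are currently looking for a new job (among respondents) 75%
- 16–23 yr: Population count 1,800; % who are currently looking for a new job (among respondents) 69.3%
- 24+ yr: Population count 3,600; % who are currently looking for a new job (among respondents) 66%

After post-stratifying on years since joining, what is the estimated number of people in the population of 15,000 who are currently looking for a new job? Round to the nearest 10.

10,820

Estimated count per cell = population count × respondent percentage:
  0–15 yr: 9,600 × 75% = 7200
  16–23 yr: 1,800 × 69.3% = 1247.4
  24+ yr: 3,600 × 66% = 2376
Estimated total = 10823.4 → 10,820.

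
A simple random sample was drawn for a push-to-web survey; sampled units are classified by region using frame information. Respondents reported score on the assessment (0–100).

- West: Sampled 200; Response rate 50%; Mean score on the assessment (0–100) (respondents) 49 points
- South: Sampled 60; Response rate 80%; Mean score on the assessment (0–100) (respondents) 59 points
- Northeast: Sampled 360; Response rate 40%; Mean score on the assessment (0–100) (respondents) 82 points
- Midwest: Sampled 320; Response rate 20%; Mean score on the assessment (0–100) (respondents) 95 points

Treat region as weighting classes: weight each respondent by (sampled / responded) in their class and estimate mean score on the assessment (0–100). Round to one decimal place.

With weight = n_sampled/n_responded per class, the weighted class total is n_sampled:
  West: 200 × 49 = 9800
  South: 60 × 59 = 3540
  Northeast: 360 × 82 = 29,520
  Midwest: 320 × 95 = 30,400
Adjusted estimate = 73,260 / 940 = 77.9362 → 77.9.

77.9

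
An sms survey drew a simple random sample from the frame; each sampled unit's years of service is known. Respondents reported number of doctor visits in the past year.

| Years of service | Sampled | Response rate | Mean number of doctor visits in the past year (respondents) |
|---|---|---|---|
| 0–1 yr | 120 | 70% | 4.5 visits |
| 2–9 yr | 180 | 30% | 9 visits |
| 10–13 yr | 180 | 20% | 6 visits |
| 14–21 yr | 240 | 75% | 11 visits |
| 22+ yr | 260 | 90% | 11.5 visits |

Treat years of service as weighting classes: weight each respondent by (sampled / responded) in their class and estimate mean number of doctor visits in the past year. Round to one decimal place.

9.1

Weighting each respondent by the inverse class response rate inflates each class back to its sampled size, so the class weight is n_sampled:
  0–1 yr: 120 × 4.5 = 540
  2–9 yr: 180 × 9 = 1620
  10–13 yr: 180 × 6 = 1080
  14–21 yr: 240 × 11 = 2640
  22+ yr: 260 × 11.5 = 2990
Adjusted estimate = 8870 / 980 = 9.05102 → 9.1.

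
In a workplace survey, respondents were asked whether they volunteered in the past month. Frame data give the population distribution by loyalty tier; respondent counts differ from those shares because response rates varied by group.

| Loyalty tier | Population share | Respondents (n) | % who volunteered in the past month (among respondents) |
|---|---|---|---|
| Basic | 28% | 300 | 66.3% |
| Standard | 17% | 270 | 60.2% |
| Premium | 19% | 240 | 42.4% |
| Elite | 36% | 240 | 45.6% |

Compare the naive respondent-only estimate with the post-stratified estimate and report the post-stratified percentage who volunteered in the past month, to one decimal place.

Unadjusted (pooled respondent) estimate weights by respondent counts:
  (300/1050)×66.3 + (270/1050)×60.2 + (240/1050)×42.4 + (240/1050)×45.6 = 54.5371%
Post-stratified estimate weights by population shares:
  0.28×66.3 + 0.17×60.2 + 0.19×42.4 + 0.36×45.6 = 53.27%

53.3%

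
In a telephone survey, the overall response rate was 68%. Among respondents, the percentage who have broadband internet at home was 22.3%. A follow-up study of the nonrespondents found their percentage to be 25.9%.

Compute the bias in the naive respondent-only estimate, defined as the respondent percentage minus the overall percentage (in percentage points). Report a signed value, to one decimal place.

-1.2 percentage points

Nonresponse fraction = 1 − 0.68 = 0.32.
Bias = (nonresponse fraction) × (respondent percentage − nonrespondent percentage)
     = 0.32 × (22.3 − 25.9) = 0.32 × -3.6 = -1.152.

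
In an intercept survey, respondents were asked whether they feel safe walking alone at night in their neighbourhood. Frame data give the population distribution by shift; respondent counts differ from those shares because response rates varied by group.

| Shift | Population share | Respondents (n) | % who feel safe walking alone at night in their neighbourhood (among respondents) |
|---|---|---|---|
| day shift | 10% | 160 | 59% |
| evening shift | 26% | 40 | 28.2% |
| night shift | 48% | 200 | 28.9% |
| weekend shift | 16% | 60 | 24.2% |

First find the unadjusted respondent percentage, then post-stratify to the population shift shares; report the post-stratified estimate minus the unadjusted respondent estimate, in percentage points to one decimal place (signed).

-7.7 percentage points

Without adjustment, the pooled respondent share is:
  (160/460)×59 + (40/460)×28.2 + (200/460)×28.9 + (60/460)×24.2 = 38.6957%
Post-stratified estimate weights by population shares:
  0.1×59 + 0.26×28.2 + 0.48×28.9 + 0.16×24.2 = 30.976%
Difference = 30.976 − 38.6957 = -7.7197 pp.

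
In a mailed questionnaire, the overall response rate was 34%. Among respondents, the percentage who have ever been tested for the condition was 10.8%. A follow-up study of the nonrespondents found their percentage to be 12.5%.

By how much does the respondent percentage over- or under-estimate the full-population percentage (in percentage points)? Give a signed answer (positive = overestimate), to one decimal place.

-1.1 percentage points

Nonresponse fraction = 1 − 0.34 = 0.66.
Bias = (nonresponse fraction) × (respondent percentage − nonrespondent percentage)
     = 0.66 × (10.8 − 12.5) = 0.66 × -1.7 = -1.122.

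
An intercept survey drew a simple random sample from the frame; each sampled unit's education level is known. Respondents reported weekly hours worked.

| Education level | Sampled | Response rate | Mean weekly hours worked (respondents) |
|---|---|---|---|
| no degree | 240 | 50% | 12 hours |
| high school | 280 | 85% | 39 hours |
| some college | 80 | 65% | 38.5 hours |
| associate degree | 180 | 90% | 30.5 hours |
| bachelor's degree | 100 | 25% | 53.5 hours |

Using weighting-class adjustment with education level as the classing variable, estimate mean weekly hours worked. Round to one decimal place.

31.5

Weighting each respondent by the inverse class response rate inflates each class back to its sampled size, so the class weight is n_sampled:
  no degree: 240 × 12 = 2880
  high school: 280 × 39 = 10,920
  some college: 80 × 38.5 = 3080
  associate degree: 180 × 30.5 = 5490
  bachelor's degree: 100 × 53.5 = 5350
Adjusted estimate = 27,720 / 880 = 31.5 → 31.5.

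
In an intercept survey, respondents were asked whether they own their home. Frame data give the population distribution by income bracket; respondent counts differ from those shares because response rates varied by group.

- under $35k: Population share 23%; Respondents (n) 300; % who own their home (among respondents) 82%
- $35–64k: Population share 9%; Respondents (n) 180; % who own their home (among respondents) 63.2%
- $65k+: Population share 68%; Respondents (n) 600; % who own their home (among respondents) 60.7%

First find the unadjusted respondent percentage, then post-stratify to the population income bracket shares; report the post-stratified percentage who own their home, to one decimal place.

65.8%

Naive respondent-only estimate (weights = respondent counts):
  (300/1080)×82 + (180/1080)×63.2 + (600/1080)×60.7 = 67.0333%
Post-stratified estimate weights by population shares:
  0.23×82 + 0.09×63.2 + 0.68×60.7 = 65.824%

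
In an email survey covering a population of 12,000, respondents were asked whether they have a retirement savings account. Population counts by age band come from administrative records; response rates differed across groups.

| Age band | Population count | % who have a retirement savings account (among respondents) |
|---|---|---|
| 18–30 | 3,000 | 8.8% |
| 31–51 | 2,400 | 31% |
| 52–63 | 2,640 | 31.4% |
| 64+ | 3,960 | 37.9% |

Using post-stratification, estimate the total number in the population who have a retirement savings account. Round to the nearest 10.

Estimated count per cell = population count × respondent percentage:
  18–30: 3,000 × 8.8% = 264
  31–51: 2,400 × 31% = 744
  52–63: 2,640 × 31.4% = 828.96
  64+: 3,960 × 37.9% = 1500.84
Estimated total = 3337.8 → 3,340.

3,340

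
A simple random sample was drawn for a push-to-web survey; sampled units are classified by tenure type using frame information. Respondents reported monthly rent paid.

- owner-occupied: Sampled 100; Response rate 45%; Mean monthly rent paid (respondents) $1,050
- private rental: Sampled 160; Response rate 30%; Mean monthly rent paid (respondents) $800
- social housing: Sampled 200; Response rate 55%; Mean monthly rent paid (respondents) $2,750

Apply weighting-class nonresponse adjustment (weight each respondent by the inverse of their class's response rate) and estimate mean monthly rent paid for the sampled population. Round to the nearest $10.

$1,700

Inverse-response-rate weighting restores each class to its sampled count, so class totals weight by n_sampled:
  owner-occupied: 100 × 1050 = 105,000
  private rental: 160 × 800 = 128,000
  social housing: 200 × 2750 = 550,000
Adjusted estimate = 783,000 / 460 = 1702.17 → $1,700.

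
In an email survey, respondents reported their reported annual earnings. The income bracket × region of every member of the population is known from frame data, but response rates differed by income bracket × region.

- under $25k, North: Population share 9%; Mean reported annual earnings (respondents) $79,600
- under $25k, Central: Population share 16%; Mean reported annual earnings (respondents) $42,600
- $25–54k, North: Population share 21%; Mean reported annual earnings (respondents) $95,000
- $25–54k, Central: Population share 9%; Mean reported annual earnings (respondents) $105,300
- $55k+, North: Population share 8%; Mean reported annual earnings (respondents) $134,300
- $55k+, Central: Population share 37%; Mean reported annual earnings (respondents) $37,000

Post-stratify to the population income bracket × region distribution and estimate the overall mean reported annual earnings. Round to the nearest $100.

Reweight to the known income bracket × region distribution:
  under $25k, North: 0.09 × 79,600 = 7164
  under $25k, Central: 0.16 × 42,600 = 6816
  $25–54k, North: 0.21 × 95,000 = 19,950
  $25–54k, Central: 0.09 × 105,300 = 9477
  $55k+, North: 0.08 × 134,300 = 10,744
  $55k+, Central: 0.37 × 37,000 = 13,690
Post-stratified estimate = 67,841 → $67,800.

$67,800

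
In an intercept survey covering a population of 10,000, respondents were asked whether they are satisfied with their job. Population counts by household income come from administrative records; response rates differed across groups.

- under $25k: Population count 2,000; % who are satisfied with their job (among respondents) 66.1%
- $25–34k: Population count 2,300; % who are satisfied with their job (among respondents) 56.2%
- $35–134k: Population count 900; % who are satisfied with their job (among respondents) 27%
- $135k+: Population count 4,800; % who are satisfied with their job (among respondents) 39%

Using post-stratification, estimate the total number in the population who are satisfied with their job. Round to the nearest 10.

Estimated count per cell = population count × respondent percentage:
  under $25k: 2,000 × 66.1% = 1322
  $25–34k: 2,300 × 56.2% = 1292.6
  $35–134k: 900 × 27% = 243
  $135k+: 4,800 × 39% = 1872
Estimated total = 4729.6 → 4,730.

4,730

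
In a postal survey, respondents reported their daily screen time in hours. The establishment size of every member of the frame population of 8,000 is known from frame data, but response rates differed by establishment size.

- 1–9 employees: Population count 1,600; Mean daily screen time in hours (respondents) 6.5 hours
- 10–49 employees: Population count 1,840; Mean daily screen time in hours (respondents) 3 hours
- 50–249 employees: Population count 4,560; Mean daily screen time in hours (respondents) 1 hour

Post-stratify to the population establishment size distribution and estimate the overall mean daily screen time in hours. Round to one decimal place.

2.6

Reweight to the known establishment size distribution:
  1–9 employees: (1,600/8,000) × 6.5 = 1.3
  10–49 employees: (1,840/8,000) × 3 = 0.69
  50–249 employees: (4,560/8,000) × 1 = 0.57
Post-stratified estimate = 2.56 → 2.6.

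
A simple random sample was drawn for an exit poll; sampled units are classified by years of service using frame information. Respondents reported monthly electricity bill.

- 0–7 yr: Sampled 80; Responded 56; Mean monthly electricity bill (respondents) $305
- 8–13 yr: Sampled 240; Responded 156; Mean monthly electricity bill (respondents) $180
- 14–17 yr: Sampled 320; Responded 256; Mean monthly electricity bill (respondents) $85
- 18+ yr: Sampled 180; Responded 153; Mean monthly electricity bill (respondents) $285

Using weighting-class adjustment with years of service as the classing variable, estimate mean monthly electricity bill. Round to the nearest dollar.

Class response rates: 0–7 yr 56/80 = 70%, 8–13 yr 156/240 = 65%, 14–17 yr 256/320 = 80%, 18+ yr 153/180 = 85%.
Each respondent's weight = sampled/responded in their class; summing within a class gives n_sampled, so:
  0–7 yr: 80 × 305 = 24,400
  8–13 yr: 240 × 180 = 43,200
  14–17 yr: 320 × 85 = 27,200
  18+ yr: 180 × 285 = 51,300
Adjusted estimate = 146,100 / 820 = 178.171 → $178.

$178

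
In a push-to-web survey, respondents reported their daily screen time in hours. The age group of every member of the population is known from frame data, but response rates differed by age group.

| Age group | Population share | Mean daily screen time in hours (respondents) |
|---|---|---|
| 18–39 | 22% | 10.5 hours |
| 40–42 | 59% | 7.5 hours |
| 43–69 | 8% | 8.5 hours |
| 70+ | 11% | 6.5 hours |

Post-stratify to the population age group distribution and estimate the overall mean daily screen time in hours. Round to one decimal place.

Reweight to the known age group distribution:
  18–39: 0.22 × 10.5 = 2.31
  40–42: 0.59 × 7.5 = 4.425
  43–69: 0.08 × 8.5 = 0.68
  70+: 0.11 × 6.5 = 0.715
Post-stratified estimate = 8.13 → 8.1.

8.1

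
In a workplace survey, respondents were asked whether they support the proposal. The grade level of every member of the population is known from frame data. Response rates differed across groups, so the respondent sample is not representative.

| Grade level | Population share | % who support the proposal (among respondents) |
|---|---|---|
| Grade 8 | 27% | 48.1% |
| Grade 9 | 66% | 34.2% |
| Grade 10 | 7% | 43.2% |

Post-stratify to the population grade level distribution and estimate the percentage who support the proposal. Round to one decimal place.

Weight each group's respondent value by its population share:
  Grade 8: 0.27 × 48.1 = 12.987
  Grade 9: 0.66 × 34.2 = 22.572
  Grade 10: 0.07 × 43.2 = 3.024
Post-stratified estimate = 38.583 → 38.6%.

38.6%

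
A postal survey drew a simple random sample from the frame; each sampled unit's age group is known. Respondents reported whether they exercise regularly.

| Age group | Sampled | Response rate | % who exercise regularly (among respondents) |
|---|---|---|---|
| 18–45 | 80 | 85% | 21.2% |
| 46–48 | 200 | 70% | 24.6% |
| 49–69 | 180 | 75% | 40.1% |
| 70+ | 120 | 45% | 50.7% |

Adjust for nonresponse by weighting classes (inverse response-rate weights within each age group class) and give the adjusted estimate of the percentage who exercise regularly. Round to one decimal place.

Inverse-response-rate weighting restores each class to its sampled count, so class totals weight by n_sampled:
  18–45: 80 × 21.2 = 1696
  46–48: 200 × 24.6 = 4920
  49–69: 180 × 40.1 = 7218
  70+: 120 × 50.7 = 6084
Adjusted estimate = 19,918 / 580 = 34.3414 → 34.3%.

34.3%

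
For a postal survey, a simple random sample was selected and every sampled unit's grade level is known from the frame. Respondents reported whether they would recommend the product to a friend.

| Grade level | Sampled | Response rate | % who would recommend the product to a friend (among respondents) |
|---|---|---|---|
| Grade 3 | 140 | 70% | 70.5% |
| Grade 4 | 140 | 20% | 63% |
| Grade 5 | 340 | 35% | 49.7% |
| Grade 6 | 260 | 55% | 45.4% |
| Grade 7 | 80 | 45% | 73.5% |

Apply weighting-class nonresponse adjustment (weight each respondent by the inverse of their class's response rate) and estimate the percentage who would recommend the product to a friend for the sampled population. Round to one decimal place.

55.5%

Each respondent's weight = sampled/responded in their class; summing within a class gives n_sampled, so:
  Grade 3: 140 × 70.5 = 9870
  Grade 4: 140 × 63 = 8820
  Grade 5: 340 × 49.7 = 16,898
  Grade 6: 260 × 45.4 = 11,804
  Grade 7: 80 × 73.5 = 5880
Adjusted estimate = 53,272 / 960 = 55.4917 → 55.5%.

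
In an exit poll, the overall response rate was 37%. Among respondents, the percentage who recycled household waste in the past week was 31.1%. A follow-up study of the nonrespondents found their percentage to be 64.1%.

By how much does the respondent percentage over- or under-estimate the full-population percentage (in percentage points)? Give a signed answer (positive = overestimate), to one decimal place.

Nonresponse fraction = 1 − 0.37 = 0.63.
Bias = (nonresponse fraction) × (respondent percentage − nonrespondent percentage)
     = 0.63 × (31.1 − 64.1) = 0.63 × -33 = -20.79.

-20.8 percentage points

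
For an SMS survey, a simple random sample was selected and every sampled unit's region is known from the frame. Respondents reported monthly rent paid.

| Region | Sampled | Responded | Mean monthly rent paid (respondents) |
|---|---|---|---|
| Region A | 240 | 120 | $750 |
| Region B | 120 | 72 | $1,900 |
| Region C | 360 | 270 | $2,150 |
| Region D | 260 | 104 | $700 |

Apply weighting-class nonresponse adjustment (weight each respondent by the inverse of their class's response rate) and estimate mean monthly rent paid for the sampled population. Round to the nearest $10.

$1,390

Response rates by class: Region A 120/240 = 50%, Region B 72/120 = 60%, Region C 270/360 = 75%, Region D 104/260 = 40%.
Weighting each respondent by the inverse class response rate inflates each class back to its sampled size, so the class weight is n_sampled:
  Region A: 240 × 750 = 180,000
  Region B: 120 × 1900 = 228,000
  Region C: 360 × 2150 = 774,000
  Region D: 260 × 700 = 182,000
Adjusted estimate = 1,364,000 / 980 = 1391.84 → $1,390.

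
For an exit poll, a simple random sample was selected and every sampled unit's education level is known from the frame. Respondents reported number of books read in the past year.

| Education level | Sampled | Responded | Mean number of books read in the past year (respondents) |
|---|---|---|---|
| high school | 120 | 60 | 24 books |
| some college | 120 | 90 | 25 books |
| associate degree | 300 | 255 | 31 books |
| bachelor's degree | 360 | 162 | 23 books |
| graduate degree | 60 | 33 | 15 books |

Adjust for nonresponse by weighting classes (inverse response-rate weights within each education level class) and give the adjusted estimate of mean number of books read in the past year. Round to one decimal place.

25.4

Class response rates: high school 60/120 = 50%, some college 90/120 = 75%, associate degree 255/300 = 85%, bachelor's degree 162/360 = 45%, graduate degree 33/60 = 55%.
With weight = n_sampled/n_responded per class, the weighted class total is n_sampled:
  high school: 120 × 24 = 2880
  some college: 120 × 25 = 3000
  associate degree: 300 × 31 = 9300
  bachelor's degree: 360 × 23 = 8280
  graduate degree: 60 × 15 = 900
Adjusted estimate = 24,360 / 960 = 25.375 → 25.4.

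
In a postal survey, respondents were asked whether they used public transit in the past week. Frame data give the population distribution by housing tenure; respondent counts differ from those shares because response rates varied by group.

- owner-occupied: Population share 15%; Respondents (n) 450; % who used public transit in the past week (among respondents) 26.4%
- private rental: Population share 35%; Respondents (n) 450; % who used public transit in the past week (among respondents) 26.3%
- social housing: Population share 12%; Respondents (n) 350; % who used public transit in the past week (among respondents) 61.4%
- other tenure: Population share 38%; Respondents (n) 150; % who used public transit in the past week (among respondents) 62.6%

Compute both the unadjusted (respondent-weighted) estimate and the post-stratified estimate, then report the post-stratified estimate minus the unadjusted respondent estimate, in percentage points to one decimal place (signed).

+5.3 percentage points

Naive respondent-only estimate (weights = respondent counts):
  (450/1400)×26.4 + (450/1400)×26.3 + (350/1400)×61.4 + (150/1400)×62.6 = 38.9964%
Post-stratifying to population shares instead:
  0.15×26.4 + 0.35×26.3 + 0.12×61.4 + 0.38×62.6 = 44.321%
Difference = 44.321 − 38.9964 = 5.3246 pp.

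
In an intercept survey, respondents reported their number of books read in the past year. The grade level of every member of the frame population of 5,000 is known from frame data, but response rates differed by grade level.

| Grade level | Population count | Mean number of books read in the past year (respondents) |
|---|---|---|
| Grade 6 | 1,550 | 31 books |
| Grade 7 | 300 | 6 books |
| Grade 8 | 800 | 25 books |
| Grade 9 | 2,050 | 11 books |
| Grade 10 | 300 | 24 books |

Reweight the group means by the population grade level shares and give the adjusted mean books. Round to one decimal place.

Post-stratification weights by population share, not respondent share:
  Grade 6: (1,550/5,000) × 31 = 9.61
  Grade 7: (300/5,000) × 6 = 0.36
  Grade 8: (800/5,000) × 25 = 4
  Grade 9: (2,050/5,000) × 11 = 4.51
  Grade 10: (300/5,000) × 24 = 1.44
Post-stratified estimate = 19.92 → 19.9.

19.9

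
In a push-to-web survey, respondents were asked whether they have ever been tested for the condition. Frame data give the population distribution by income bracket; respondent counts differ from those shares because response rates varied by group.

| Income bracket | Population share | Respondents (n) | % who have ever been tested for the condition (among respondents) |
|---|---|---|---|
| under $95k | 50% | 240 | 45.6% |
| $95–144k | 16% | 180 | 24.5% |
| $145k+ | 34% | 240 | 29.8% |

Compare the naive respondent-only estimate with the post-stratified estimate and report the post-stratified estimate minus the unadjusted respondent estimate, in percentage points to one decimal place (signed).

Unadjusted (pooled respondent) estimate weights by respondent counts:
  (240/660)×45.6 + (180/660)×24.5 + (240/660)×29.8 = 34.1%
Post-stratified estimate weights by population shares:
  0.5×45.6 + 0.16×24.5 + 0.34×29.8 = 36.852%
Difference = 36.852 − 34.1 = 2.752 pp.

+2.8 percentage points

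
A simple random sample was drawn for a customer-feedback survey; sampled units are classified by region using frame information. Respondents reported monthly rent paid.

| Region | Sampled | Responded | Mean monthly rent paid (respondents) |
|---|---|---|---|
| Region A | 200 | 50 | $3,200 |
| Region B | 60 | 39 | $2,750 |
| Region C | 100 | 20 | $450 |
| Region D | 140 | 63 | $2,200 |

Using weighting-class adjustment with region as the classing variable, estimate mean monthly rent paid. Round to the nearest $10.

Response rates by class: Region A 50/200 = 25%, Region B 39/60 = 65%, Region C 20/100 = 20%, Region D 63/140 = 45%.
Each respondent's weight = sampled/responded in their class; summing within a class gives n_sampled, so:
  Region A: 200 × 3200 = 640,000
  Region B: 60 × 2750 = 165,000
  Region C: 100 × 450 = 45,000
  Region D: 140 × 2200 = 308,000
Adjusted estimate = 1,158,000 / 500 = 2316 → $2,320.

$2,320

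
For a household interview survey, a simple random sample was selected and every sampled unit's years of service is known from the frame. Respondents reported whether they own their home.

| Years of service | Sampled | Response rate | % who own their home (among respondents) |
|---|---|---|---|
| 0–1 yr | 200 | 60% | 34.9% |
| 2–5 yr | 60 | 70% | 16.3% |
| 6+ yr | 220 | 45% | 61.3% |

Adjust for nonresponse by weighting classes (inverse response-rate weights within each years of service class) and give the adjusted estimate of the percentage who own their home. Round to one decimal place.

With weight = n_sampled/n_responded per class, the weighted class total is n_sampled:
  0–1 yr: 200 × 34.9 = 6980
  2–5 yr: 60 × 16.3 = 978
  6+ yr: 220 × 61.3 = 13,486
Adjusted estimate = 21,444 / 480 = 44.675 → 44.7%.

44.7%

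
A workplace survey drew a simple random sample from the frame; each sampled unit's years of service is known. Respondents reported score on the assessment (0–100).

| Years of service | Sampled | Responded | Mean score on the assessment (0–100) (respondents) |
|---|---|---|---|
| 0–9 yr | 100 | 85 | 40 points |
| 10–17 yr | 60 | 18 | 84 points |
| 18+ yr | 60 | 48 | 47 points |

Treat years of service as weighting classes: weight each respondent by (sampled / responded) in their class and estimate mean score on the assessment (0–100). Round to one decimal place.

Response rates by class: 0–9 yr 85/100 = 85%, 10–17 yr 18/60 = 30%, 18+ yr 48/60 = 80%.
Weighting each respondent by the inverse class response rate inflates each class back to its sampled size, so the class weight is n_sampled:
  0–9 yr: 100 × 40 = 4000
  10–17 yr: 60 × 84 = 5040
  18+ yr: 60 × 47 = 2820
Adjusted estimate = 11,860 / 220 = 53.9091 → 53.9.

53.9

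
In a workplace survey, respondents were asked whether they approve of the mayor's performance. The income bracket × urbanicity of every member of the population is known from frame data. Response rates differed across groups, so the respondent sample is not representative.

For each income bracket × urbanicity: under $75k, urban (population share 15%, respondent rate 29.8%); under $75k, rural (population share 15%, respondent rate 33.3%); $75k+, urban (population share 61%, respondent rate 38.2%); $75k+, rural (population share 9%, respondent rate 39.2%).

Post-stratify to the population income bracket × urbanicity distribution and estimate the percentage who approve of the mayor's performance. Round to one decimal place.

36.3%

Reweight to the known income bracket × urbanicity distribution:
  under $75k, urban: 0.15 × 29.8 = 4.47
  under $75k, rural: 0.15 × 33.3 = 4.995
  $75k+, urban: 0.61 × 38.2 = 23.302
  $75k+, rural: 0.09 × 39.2 = 3.528
Post-stratified estimate = 36.295 → 36.3%.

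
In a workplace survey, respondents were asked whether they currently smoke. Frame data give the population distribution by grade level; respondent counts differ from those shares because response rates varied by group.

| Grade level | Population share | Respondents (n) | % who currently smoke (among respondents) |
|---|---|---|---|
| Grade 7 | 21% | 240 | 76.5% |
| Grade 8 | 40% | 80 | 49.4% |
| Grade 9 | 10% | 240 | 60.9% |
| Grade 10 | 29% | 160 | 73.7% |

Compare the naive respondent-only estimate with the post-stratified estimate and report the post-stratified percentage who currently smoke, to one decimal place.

63.3%

Unadjusted (pooled respondent) estimate weights by respondent counts:
  (240/720)×76.5 + (80/720)×49.4 + (240/720)×60.9 + (160/720)×73.7 = 67.6667%
Post-stratifying to population shares instead:
  0.21×76.5 + 0.4×49.4 + 0.1×60.9 + 0.29×73.7 = 63.288%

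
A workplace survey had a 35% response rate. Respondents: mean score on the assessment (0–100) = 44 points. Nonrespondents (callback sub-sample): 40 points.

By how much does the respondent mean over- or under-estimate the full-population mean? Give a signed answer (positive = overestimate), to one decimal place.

+2.6

Nonresponse fraction = 1 − 0.35 = 0.65.
Bias = (nonresponse fraction) × (respondent mean − nonrespondent mean)
     = 0.65 × (44 − 40) = 0.65 × 4 = 2.6.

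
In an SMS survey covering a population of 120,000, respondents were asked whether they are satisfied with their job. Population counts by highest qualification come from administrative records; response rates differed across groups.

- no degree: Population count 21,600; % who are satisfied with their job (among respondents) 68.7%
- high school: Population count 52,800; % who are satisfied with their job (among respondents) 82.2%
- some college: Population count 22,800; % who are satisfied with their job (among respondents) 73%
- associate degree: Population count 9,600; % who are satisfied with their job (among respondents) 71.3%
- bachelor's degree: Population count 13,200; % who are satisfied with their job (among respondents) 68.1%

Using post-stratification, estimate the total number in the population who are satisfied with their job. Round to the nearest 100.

Estimated count per cell = population count × respondent percentage:
  no degree: 21,600 × 68.7% = 14839.2
  high school: 52,800 × 82.2% = 43401.6
  some college: 22,800 × 73% = 16,644
  associate degree: 9,600 × 71.3% = 6844.8
  bachelor's degree: 13,200 × 68.1% = 8989.2
Estimated total = 90718.8 → 90,700.

90,700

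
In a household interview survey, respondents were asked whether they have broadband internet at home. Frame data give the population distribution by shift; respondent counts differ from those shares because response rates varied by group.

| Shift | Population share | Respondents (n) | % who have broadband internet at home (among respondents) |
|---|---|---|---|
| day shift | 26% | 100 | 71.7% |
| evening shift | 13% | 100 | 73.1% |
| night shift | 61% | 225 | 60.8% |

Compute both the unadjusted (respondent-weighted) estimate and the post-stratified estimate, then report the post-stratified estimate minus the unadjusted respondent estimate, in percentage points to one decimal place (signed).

Without adjustment, the pooled respondent share is:
  (100/425)×71.7 + (100/425)×73.1 + (225/425)×60.8 = 66.2588%
Post-stratified estimate weights by population shares:
  0.26×71.7 + 0.13×73.1 + 0.61×60.8 = 65.233%
Difference = 65.233 − 66.2588 = -1.0258 pp.

-1.0 percentage points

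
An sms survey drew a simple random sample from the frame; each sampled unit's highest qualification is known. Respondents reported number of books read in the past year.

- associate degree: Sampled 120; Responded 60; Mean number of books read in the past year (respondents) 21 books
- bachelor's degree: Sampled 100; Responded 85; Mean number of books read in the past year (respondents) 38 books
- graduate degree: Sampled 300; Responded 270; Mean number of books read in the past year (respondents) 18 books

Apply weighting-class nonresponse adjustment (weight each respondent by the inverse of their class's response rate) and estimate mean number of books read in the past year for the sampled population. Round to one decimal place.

Response rates by class: associate degree 60/120 = 50%, bachelor's degree 85/100 = 85%, graduate degree 270/300 = 90%.
Inverse-response-rate weighting restores each class to its sampled count, so class totals weight by n_sampled:
  associate degree: 120 × 21 = 2520
  bachelor's degree: 100 × 38 = 3800
  graduate degree: 300 × 18 = 5400
Adjusted estimate = 11,720 / 520 = 22.5385 → 22.5.

22.5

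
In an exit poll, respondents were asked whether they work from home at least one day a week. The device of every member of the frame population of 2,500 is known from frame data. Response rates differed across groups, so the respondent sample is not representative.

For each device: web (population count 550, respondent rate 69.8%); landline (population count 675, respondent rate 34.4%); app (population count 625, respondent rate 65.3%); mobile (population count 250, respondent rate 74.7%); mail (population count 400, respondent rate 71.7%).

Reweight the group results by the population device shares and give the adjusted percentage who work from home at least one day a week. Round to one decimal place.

59.9%

Post-stratification weights by population share, not respondent share:
  web: (550/2,500) × 69.8 = 15.356
  landline: (675/2,500) × 34.4 = 9.288
  app: (625/2,500) × 65.3 = 16.325
  mobile: (250/2,500) × 74.7 = 7.47
  mail: (400/2,500) × 71.7 = 11.472
Post-stratified estimate = 59.911 → 59.9%.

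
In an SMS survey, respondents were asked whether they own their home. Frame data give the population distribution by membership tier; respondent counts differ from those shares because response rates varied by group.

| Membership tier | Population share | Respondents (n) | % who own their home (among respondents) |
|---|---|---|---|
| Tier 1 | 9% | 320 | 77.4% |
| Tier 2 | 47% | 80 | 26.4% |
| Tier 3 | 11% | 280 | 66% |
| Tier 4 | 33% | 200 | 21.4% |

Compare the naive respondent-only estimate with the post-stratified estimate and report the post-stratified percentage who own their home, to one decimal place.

33.7%

Without adjustment, the pooled respondent share is:
  (320/880)×77.4 + (80/880)×26.4 + (280/880)×66 + (200/880)×21.4 = 56.4091%
Reweighting by population membership tier shares:
  0.09×77.4 + 0.47×26.4 + 0.11×66 + 0.33×21.4 = 33.696%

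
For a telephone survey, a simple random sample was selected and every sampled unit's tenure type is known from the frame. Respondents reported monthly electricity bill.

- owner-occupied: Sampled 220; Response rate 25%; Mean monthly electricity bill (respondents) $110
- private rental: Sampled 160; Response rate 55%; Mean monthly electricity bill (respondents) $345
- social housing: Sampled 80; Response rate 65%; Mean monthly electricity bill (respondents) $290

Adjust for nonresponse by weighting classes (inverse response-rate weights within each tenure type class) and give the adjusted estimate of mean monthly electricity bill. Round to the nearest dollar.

$223

With weight = n_sampled/n_responded per class, the weighted class total is n_sampled:
  owner-occupied: 220 × 110 = 24,200
  private rental: 160 × 345 = 55,200
  social housing: 80 × 290 = 23,200
Adjusted estimate = 102,600 / 460 = 223.043 → $223.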